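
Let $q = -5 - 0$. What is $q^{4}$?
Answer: $625$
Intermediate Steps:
$q = -5$ ($q = -5 + \left(-5 + 5\right) = -5 + 0 = -5$)
$q^{4} = \left(-5\right)^{4} = 625$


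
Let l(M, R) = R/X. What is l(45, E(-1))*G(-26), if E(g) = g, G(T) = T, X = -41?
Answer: -26/41 ≈ -0.63415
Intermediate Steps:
l(M, R) = -R/41 (l(M, R) = R/(-41) = R*(-1/41) = -R/41)
l(45, E(-1))*G(-26) = -1/41*(-1)*(-26) = (1/41)*(-26) = -26/41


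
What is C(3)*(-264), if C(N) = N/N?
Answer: -264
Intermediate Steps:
C(N) = 1
C(3)*(-264) = 1*(-264) = -264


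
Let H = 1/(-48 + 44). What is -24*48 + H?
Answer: -4609/4 ≈ -1152.3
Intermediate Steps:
H = -¼ (H = 1/(-4) = -¼ ≈ -0.25000)
-24*48 + H = -24*48 - ¼ = -1152 - ¼ = -4609/4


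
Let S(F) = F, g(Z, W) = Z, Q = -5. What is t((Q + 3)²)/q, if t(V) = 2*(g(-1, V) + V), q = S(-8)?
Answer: -¾ ≈ -0.75000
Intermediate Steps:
q = -8
t(V) = -2 + 2*V (t(V) = 2*(-1 + V) = -2 + 2*V)
t((Q + 3)²)/q = (-2 + 2*(-5 + 3)²)/(-8) = (-2 + 2*(-2)²)*(-⅛) = (-2 + 2*4)*(-⅛) = (-2 + 8)*(-⅛) = 6*(-⅛) = -¾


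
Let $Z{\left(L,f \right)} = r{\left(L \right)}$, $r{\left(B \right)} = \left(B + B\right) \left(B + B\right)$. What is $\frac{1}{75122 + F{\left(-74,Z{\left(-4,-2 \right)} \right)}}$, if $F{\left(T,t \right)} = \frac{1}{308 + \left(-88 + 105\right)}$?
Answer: $\frac{325}{24414651} \approx 1.3312 \cdot 10^{-5}$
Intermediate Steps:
$r{\left(B \right)} = 4 B^{2}$ ($r{\left(B \right)} = 2 B 2 B = 4 B^{2}$)
$Z{\left(L,f \right)} = 4 L^{2}$
$F{\left(T,t \right)} = \frac{1}{325}$ ($F{\left(T,t \right)} = \frac{1}{308 + 17} = \frac{1}{325}$)
$\frac{1}{75122 + F{\left(-74,Z{\left(-4,-2 \right)} \right)}} = \frac{1}{75122 + \frac{1}{325}} = \frac{1}{\frac{24414651}{325}} = \frac{325}{24414651}$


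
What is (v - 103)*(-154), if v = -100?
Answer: 31262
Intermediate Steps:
(v - 103)*(-154) = (-100 - 103)*(-154) = -203*(-154) = 31262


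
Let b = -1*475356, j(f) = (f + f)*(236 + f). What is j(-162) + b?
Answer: -499332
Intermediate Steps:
j(f) = 2*f*(236 + f) (j(f) = (2*f)*(236 + f) = 2*f*(236 + f))
b = -475356
j(-162) + b = 2*(-162)*(236 - 162) - 475356 = 2*(-162)*74 - 475356 = -23976 - 475356 = -499332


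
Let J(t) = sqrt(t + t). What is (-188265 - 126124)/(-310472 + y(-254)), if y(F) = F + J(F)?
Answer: 48844418207/48275323792 + 314389*I*sqrt(127)/48275323792 ≈ 1.0118 + 7.3391e-5*I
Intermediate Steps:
J(t) = sqrt(2)*sqrt(t) (J(t) = sqrt(2*t) = sqrt(2)*sqrt(t))
y(F) = F + sqrt(2)*sqrt(F)
(-188265 - 126124)/(-310472 + y(-254)) = (-188265 - 126124)/(-310472 + (-254 + sqrt(2)*sqrt(-254))) = -314389/(-310472 + (-254 + sqrt(2)*(I*sqrt(254)))) = -314389/(-310472 + (-254 + 2*I*sqrt(127))) = -314389/(-310726 + 2*I*sqrt(127))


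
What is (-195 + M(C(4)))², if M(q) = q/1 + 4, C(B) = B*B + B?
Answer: 29241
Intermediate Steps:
C(B) = B + B² (C(B) = B² + B = B + B²)
M(q) = 4 + q (M(q) = q*1 + 4 = q + 4 = 4 + q)
(-195 + M(C(4)))² = (-195 + (4 + 4*(1 + 4)))² = (-195 + (4 + 4*5))² = (-195 + (4 + 20))² = (-195 + 24)² = (-171)² = 29241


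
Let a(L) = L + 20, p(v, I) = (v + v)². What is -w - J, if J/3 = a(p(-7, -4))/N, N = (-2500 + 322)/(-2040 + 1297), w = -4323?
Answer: 496335/121 ≈ 4101.9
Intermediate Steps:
p(v, I) = 4*v² (p(v, I) = (2*v)² = 4*v²)
a(L) = 20 + L
N = 2178/743 (N = -2178/(-743) = -2178*(-1/743) = 2178/743 ≈ 2.9314)
J = 26748/121 (J = 3*((20 + 4*(-7)²)/(2178/743)) = 3*((20 + 4*49)*(743/2178)) = 3*((20 + 196)*(743/2178)) = 3*(216*(743/2178)) = 3*(8916/121) = 26748/121 ≈ 221.06)
-w - J = -1*(-4323) - 1*26748/121 = 4323 - 26748/121 = 496335/121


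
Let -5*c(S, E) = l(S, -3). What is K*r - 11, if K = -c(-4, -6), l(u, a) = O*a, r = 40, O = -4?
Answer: 85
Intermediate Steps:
l(u, a) = -4*a
c(S, E) = -12/5 (c(S, E) = -(-4)*(-3)/5 = -⅕*12 = -12/5)
K = 12/5 (K = -1*(-12/5) = 12/5 ≈ 2.4000)
K*r - 11 = (12/5)*40 - 11 = 96 - 11 = 85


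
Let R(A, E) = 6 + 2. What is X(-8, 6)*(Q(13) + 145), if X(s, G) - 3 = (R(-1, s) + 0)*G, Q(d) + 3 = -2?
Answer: 7140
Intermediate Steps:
R(A, E) = 8
Q(d) = -5 (Q(d) = -3 - 2 = -5)
X(s, G) = 3 + 8*G (X(s, G) = 3 + (8 + 0)*G = 3 + 8*G)
X(-8, 6)*(Q(13) + 145) = (3 + 8*6)*(-5 + 145) = (3 + 48)*140 = 51*140 = 7140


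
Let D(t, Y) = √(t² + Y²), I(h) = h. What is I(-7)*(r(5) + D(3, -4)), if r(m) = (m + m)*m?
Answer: -385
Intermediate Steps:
r(m) = 2*m² (r(m) = (2*m)*m = 2*m²)
D(t, Y) = √(Y² + t²)
I(-7)*(r(5) + D(3, -4)) = -7*(2*5² + √((-4)² + 3²)) = -7*(2*25 + √(16 + 9)) = -7*(50 + √25) = -7*(50 + 5) = -7*55 = -385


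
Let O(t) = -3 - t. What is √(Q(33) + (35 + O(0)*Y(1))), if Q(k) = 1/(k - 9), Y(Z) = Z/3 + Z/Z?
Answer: √4470/12 ≈ 5.5715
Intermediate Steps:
Y(Z) = 1 + Z/3 (Y(Z) = Z*(⅓) + 1 = Z/3 + 1 = 1 + Z/3)
Q(k) = 1/(-9 + k)
√(Q(33) + (35 + O(0)*Y(1))) = √(1/(-9 + 33) + (35 + (-3 - 1*0)*(1 + (⅓)*1))) = √(1/24 + (35 + (-3 + 0)*(1 + ⅓))) = √(1/24 + (35 - 3*4/3)) = √(1/24 + (35 - 4)) = √(1/24 + 31) = √(745/24) = √4470/12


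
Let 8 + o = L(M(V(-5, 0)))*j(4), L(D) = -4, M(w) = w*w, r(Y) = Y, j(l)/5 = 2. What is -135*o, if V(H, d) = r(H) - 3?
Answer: 6480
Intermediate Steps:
j(l) = 10 (j(l) = 5*2 = 10)
V(H, d) = -3 + H (V(H, d) = H - 3 = -3 + H)
M(w) = w²
o = -48 (o = -8 - 4*10 = -8 - 40 = -48)
-135*o = -135*(-48) = 6480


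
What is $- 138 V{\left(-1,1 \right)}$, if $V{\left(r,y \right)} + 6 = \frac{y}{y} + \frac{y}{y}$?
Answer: $552$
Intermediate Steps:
$V{\left(r,y \right)} = -4$ ($V{\left(r,y \right)} = -6 + \left(\frac{y}{y} + \frac{y}{y}\right) = -6 + \left(1 + 1\right) = -6 + 2 = -4$)
$- 138 V{\left(-1,1 \right)} = \left(-138\right) \left(-4\right) = 552$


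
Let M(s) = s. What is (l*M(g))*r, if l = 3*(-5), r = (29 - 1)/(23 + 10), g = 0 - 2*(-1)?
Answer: -280/11 ≈ -25.455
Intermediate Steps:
g = 2 (g = 0 + 2 = 2)
r = 28/33 ≈ 0.84848
l = -15
(l*M(g))*r = -15*2*(28/33) = -30*28/33 = -280/11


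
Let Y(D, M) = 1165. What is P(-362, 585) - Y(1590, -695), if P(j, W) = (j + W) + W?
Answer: -357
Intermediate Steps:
P(j, W) = j + 2*W (P(j, W) = (W + j) + W = j + 2*W)
P(-362, 585) - Y(1590, -695) = (-362 + 2*585) - 1*1165 = (-362 + 1170) - 1165 = 808 - 1165 = -357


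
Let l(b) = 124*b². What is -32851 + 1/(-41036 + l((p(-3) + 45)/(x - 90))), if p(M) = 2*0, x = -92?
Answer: -11161335566472/339756341 ≈ -32851.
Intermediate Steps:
p(M) = 0
-32851 + 1/(-41036 + l((p(-3) + 45)/(x - 90))) = -32851 + 1/(-41036 + 124*((0 + 45)/(-92 - 90))²) = -32851 + 1/(-41036 + 124*(45/(-182))²) = -32851 + 1/(-41036 + 124*(45*(-1/182))²) = -32851 + 1/(-41036 + 124*(-45/182)²) = -32851 + 1/(-41036 + 124*(2025/33124)) = -32851 + 1/(-41036 + 62775/8281) = -32851 + 1/(-339756341/8281) = -32851 - 8281/339756341 = -11161335566472/339756341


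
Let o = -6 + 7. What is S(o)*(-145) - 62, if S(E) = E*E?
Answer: -207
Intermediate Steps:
o = 1
S(E) = E**2
S(o)*(-145) - 62 = 1**2*(-145) - 62 = 1*(-145) - 62 = -145 - 62 = -207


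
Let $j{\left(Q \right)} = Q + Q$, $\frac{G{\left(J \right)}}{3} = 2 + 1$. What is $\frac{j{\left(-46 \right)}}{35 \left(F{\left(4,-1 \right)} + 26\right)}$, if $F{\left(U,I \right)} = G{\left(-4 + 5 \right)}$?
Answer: $- \frac{92}{1225} \approx -0.075102$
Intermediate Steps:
$G{\left(J \right)} = 9$ ($G{\left(J \right)} = 3 \left(2 + 1\right) = 3 \cdot 3 = 9$)
$F{\left(U,I \right)} = 9$
$j{\left(Q \right)} = 2 Q$
$\frac{j{\left(-46 \right)}}{35 \left(F{\left(4,-1 \right)} + 26\right)} = \frac{2 \left(-46\right)}{35 \left(9 + 26\right)} = - \frac{92}{35 \cdot 35} = - \frac{92}{1225}$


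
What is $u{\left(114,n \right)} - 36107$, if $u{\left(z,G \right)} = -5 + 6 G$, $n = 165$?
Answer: $-35122$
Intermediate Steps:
$u{\left(114,n \right)} - 36107 = \left(-5 + 6 \cdot 165\right) - 36107 = \left(-5 + 990\right) - 36107 = 985 - 36107 = -35122$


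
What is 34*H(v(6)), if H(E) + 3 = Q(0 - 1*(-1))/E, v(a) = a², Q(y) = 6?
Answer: -289/3 ≈ -96.333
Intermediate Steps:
H(E) = -3 + 6/E
34*H(v(6)) = 34*(-3 + 6/(6²)) = 34*(-3 + 6/36) = 34*(-3 + 6*(1/36)) = 34*(-3 + ⅙) = 34*(-17/6) = -289/3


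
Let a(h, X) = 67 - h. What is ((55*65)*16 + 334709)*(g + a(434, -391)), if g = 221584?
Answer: 86696933253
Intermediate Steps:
((55*65)*16 + 334709)*(g + a(434, -391)) = ((55*65)*16 + 334709)*(221584 + (67 - 1*434)) = (3575*16 + 334709)*(221584 + (67 - 434)) = (57200 + 334709)*(221584 - 367) = 391909*221217 = 86696933253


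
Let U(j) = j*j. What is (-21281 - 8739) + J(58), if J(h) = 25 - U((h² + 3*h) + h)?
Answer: -12961211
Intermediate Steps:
U(j) = j²
J(h) = 25 - (h² + 4*h)² (J(h) = 25 - ((h² + 3*h) + h)² = 25 - (h² + 4*h)²)
(-21281 - 8739) + J(58) = (-21281 - 8739) + (25 - 1*58²*(4 + 58)²) = -30020 + (25 - 1*3364*62²) = -30020 + (25 - 1*3364*3844) = -30020 + (25 - 12931216) = -30020 - 12931191 = -12961211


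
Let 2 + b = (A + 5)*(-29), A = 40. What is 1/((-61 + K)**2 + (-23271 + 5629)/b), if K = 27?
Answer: 1307/1528534 ≈ 0.00085507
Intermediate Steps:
b = -1307 (b = -2 + (40 + 5)*(-29) = -2 + 45*(-29) = -2 - 1305 = -1307)
1/((-61 + K)**2 + (-23271 + 5629)/b) = 1/((-61 + 27)**2 + (-23271 + 5629)/(-1307)) = 1/((-34)**2 - 17642*(-1/1307)) = 1/(1156 + 17642/1307) = 1/(1528534/1307) = 1307/1528534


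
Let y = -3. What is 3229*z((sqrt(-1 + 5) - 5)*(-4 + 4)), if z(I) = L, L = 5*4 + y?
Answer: 54893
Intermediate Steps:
L = 17 (L = 5*4 - 3 = 20 - 3 = 17)
z(I) = 17
3229*z((sqrt(-1 + 5) - 5)*(-4 + 4)) = 3229*17 = 54893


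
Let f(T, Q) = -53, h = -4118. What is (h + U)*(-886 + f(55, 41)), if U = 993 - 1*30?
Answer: 2962545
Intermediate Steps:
U = 963 (U = 993 - 30 = 963)
(h + U)*(-886 + f(55, 41)) = (-4118 + 963)*(-886 - 53) = -3155*(-939) = 2962545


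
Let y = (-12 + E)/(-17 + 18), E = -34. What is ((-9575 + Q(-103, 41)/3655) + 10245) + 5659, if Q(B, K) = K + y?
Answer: 4626498/731 ≈ 6329.0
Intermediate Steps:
y = -46 (y = (-12 - 34)/(-17 + 18) = -46/1 = -46*1 = -46)
Q(B, K) = -46 + K (Q(B, K) = K - 46 = -46 + K)
((-9575 + Q(-103, 41)/3655) + 10245) + 5659 = ((-9575 + (-46 + 41)/3655) + 10245) + 5659 = ((-9575 - 5*1/3655) + 10245) + 5659 = ((-9575 - 1/731) + 10245) + 5659 = (-6999326/731 + 10245) + 5659 = 489769/731 + 5659 = 4626498/731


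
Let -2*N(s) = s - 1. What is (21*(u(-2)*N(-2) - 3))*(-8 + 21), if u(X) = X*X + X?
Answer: 0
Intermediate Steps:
u(X) = X + X**2 (u(X) = X**2 + X = X + X**2)
N(s) = 1/2 - s/2 (N(s) = -(s - 1)/2 = -(-1 + s)/2 = 1/2 - s/2)
(21*(u(-2)*N(-2) - 3))*(-8 + 21) = (21*((-2*(1 - 2))*(1/2 - 1/2*(-2)) - 3))*(-8 + 21) = (21*((-2*(-1))*(1/2 + 1) - 3))*13 = (21*(2*(3/2) - 3))*13 = (21*(3 - 3))*13 = (21*0)*13 = 0*13 = 0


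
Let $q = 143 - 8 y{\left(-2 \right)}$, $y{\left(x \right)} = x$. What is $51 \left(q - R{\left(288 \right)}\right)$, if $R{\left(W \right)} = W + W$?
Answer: $-21267$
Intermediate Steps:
$R{\left(W \right)} = 2 W$
$q = 159$ ($q = 143 - -16 = 143 + 16 = 159$)
$51 \left(q - R{\left(288 \right)}\right) = 51 \left(159 - 2 \cdot 288\right) = 51 \left(159 - 576\right) = 51 \left(-417\right) = -21267$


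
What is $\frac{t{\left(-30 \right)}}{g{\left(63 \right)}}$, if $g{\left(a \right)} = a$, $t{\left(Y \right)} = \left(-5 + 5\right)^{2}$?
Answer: $0$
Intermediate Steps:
$t{\left(Y \right)} = 0$ ($t{\left(Y \right)} = 0^{2} = 0$)
$\frac{t{\left(-30 \right)}}{g{\left(63 \right)}} = \frac{0}{63} = 0 \cdot \frac{1}{63} = 0$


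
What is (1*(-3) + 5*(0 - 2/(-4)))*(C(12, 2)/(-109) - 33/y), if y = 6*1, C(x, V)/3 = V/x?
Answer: 300/109 ≈ 2.7523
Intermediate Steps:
C(x, V) = 3*V/x (C(x, V) = 3*(V/x) = 3*V/x)
y = 6
(1*(-3) + 5*(0 - 2/(-4)))*(C(12, 2)/(-109) - 33/y) = (1*(-3) + 5*(0 - 2/(-4)))*((3*2/12)/(-109) - 33/6) = (-3 + 5*(0 - 2*(-1/4)))*((3*2*(1/12))*(-1/109) - 33*1/6) = (-3 + 5*(0 + 1/2))*((1/2)*(-1/109) - 11/2) = (-3 + 5*(1/2))*(-1/218 - 11/2) = (-3 + 5/2)*(-600/109) = -1/2*(-600/109) = 300/109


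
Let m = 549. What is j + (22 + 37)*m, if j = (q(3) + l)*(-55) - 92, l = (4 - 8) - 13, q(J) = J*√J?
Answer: 33234 - 165*√3 ≈ 32948.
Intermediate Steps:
q(J) = J^(3/2)
l = -17 (l = -4 - 13 = -17)
j = 843 - 165*√3 (j = (3^(3/2) - 17)*(-55) - 92 = (3*√3 - 17)*(-55) - 92 = (-17 + 3*√3)*(-55) - 92 = (935 - 165*√3) - 92 = 843 - 165*√3 ≈ 557.21)
j + (22 + 37)*m = (843 - 165*√3) + (22 + 37)*549 = (843 - 165*√3) + 59*549 = (843 - 165*√3) + 32391 = 33234 - 165*√3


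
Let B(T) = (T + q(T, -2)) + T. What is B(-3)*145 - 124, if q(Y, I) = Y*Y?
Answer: 311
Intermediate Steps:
q(Y, I) = Y²
B(T) = T² + 2*T (B(T) = (T + T²) + T = T² + 2*T)
B(-3)*145 - 124 = -3*(2 - 3)*145 - 124 = -3*(-1)*145 - 124 = 3*145 - 124 = 435 - 124 = 311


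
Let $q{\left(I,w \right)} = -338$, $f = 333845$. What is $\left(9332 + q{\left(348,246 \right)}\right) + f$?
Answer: $342839$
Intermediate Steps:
$\left(9332 + q{\left(348,246 \right)}\right) + f = \left(9332 - 338\right) + 333845 = 8994 + 333845 = 342839$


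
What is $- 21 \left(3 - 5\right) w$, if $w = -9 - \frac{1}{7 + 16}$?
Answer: $- \frac{8736}{23} \approx -379.83$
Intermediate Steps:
$w = - \frac{208}{23}$ ($w = -9 - \frac{1}{23} = - \frac{208}{23} \approx -9.0435$)
$- 21 \left(3 - 5\right) w = - 21 \left(3 - 5\right) \left(- \frac{208}{23}\right) = \left(-21\right) \left(-2\right) \left(- \frac{208}{23}\right) = 42 \left(- \frac{208}{23}\right) = - \frac{8736}{23}$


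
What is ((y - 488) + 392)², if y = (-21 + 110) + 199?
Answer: 36864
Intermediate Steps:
y = 288 (y = 89 + 199 = 288)
((y - 488) + 392)² = ((288 - 488) + 392)² = (-200 + 392)² = 192² = 36864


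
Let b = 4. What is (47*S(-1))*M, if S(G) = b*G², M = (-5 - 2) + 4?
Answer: -564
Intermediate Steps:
M = -3 (M = -7 + 4 = -3)
S(G) = 4*G²
(47*S(-1))*M = (47*(4*(-1)²))*(-3) = (47*(4*1))*(-3) = (47*4)*(-3) = 188*(-3) = -564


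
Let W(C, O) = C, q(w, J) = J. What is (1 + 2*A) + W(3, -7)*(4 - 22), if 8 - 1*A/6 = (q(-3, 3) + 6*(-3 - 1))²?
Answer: -5249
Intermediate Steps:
A = -2598 (A = 48 - 6*(3 + 6*(-3 - 1))² = 48 - 6*(3 + 6*(-4))² = 48 - 6*(3 - 24)² = 48 - 6*(-21)² = 48 - 6*441 = 48 - 2646 = -2598)
(1 + 2*A) + W(3, -7)*(4 - 22) = (1 + 2*(-2598)) + 3*(4 - 22) = (1 - 5196) + 3*(-18) = -5195 - 54 = -5249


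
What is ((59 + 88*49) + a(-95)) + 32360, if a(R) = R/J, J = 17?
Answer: 624332/17 ≈ 36725.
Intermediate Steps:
a(R) = R/17
((59 + 88*49) + a(-95)) + 32360 = ((59 + 88*49) + (1/17)*(-95)) + 32360 = ((59 + 4312) - 95/17) + 32360 = (4371 - 95/17) + 32360 = 74212/17 + 32360 = 624332/17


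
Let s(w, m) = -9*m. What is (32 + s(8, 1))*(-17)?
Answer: -391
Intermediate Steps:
(32 + s(8, 1))*(-17) = (32 - 9*1)*(-17) = (32 - 9)*(-17) = 23*(-17) = -391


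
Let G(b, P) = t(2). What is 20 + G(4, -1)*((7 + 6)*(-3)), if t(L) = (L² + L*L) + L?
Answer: -370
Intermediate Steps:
t(L) = L + 2*L² (t(L) = (L² + L²) + L = 2*L² + L = L + 2*L²)
G(b, P) = 10 (G(b, P) = 2*(1 + 2*2) = 2*(1 + 4) = 2*5 = 10)
20 + G(4, -1)*((7 + 6)*(-3)) = 20 + 10*((7 + 6)*(-3)) = 20 + 10*(13*(-3)) = 20 + 10*(-39) = 20 - 390 = -370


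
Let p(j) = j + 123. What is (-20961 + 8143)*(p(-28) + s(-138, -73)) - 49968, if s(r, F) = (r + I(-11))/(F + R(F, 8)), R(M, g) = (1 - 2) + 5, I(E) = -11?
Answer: -89379664/69 ≈ -1.2954e+6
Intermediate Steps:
p(j) = 123 + j
R(M, g) = 4 (R(M, g) = -1 + 5 = 4)
s(r, F) = (-11 + r)/(4 + F) (s(r, F) = (r - 11)/(F + 4) = (-11 + r)/(4 + F))
(-20961 + 8143)*(p(-28) + s(-138, -73)) - 49968 = (-20961 + 8143)*((123 - 28) + (-11 - 138)/(4 - 73)) - 49968 = -12818*(95 - 149/(-69)) - 49968 = -12818*(95 - 1/69*(-149)) - 49968 = -12818*(95 + 149/69) - 49968 = -12818*6704/69 - 49968 = -85931872/69 - 49968 = -89379664/69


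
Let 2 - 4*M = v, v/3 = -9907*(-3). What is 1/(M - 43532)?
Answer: -4/263289 ≈ -1.5192e-5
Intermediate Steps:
v = 89163 (v = 3*(-9907*(-3)) = 3*29721 = 89163)
M = -89161/4 (M = ½ - ¼*89163 = ½ - 89163/4 = -89161/4 ≈ -22290.)
1/(M - 43532) = 1/(-89161/4 - 43532) = 1/(-263289/4) = -4/263289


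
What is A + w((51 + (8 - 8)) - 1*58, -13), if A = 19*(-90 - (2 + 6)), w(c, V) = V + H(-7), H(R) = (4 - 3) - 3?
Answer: -1877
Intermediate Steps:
H(R) = -2 (H(R) = 1 - 3 = -2)
w(c, V) = -2 + V (w(c, V) = V - 2 = -2 + V)
A = -1862 (A = 19*(-90 - 1*8) = 19*(-90 - 8) = 19*(-98) = -1862)
A + w((51 + (8 - 8)) - 1*58, -13) = -1862 + (-2 - 13) = -1862 - 15 = -1877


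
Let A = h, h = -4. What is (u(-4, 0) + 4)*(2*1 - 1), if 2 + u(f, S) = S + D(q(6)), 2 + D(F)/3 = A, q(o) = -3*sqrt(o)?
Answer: -16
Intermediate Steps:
A = -4
D(F) = -18 (D(F) = -6 + 3*(-4) = -6 - 12 = -18)
u(f, S) = -20 + S (u(f, S) = -2 + (S - 18) = -2 + (-18 + S) = -20 + S)
(u(-4, 0) + 4)*(2*1 - 1) = ((-20 + 0) + 4)*(2*1 - 1) = (-20 + 4)*(2 - 1) = -16*1 = -16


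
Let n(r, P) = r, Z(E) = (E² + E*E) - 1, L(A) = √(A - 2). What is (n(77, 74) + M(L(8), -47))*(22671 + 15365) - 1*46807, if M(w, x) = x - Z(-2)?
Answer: 828021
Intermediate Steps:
L(A) = √(-2 + A)
Z(E) = -1 + 2*E² (Z(E) = (E² + E²) - 1 = 2*E² - 1 = -1 + 2*E²)
M(w, x) = -7 + x (M(w, x) = x - (-1 + 2*(-2)²) = x - (-1 + 2*4) = x - (-1 + 8) = x - 1*7 = x - 7 = -7 + x)
(n(77, 74) + M(L(8), -47))*(22671 + 15365) - 1*46807 = (77 + (-7 - 47))*(22671 + 15365) - 1*46807 = (77 - 54)*38036 - 46807 = 23*38036 - 46807 = 874828 - 46807 = 828021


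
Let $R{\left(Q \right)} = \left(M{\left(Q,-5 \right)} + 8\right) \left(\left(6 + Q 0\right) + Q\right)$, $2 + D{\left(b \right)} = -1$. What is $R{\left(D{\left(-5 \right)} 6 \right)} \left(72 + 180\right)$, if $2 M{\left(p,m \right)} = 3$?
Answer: $-28728$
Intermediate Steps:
$D{\left(b \right)} = -3$ ($D{\left(b \right)} = -2 - 1 = -3$)
$M{\left(p,m \right)} = \frac{3}{2}$ ($M{\left(p,m \right)} = \frac{1}{2} \cdot 3 = \frac{3}{2}$)
$R{\left(Q \right)} = 57 + \frac{19 Q}{2}$ ($R{\left(Q \right)} = \left(\frac{3}{2} + 8\right) \left(\left(6 + Q 0\right) + Q\right) = \frac{19 \left(\left(6 + 0\right) + Q\right)}{2} = \frac{19 \left(6 + Q\right)}{2} = 57 + \frac{19 Q}{2}$)
$R{\left(D{\left(-5 \right)} 6 \right)} \left(72 + 180\right) = \left(57 + \frac{19 \left(\left(-3\right) 6\right)}{2}\right) \left(72 + 180\right) = \left(57 + \frac{19}{2} \left(-18\right)\right) 252 = \left(57 - 171\right) 252 = \left(-114\right) 252 = -28728$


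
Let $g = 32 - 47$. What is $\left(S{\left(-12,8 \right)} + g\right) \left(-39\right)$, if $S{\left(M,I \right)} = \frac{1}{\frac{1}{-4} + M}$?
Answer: $\frac{28821}{49} \approx 588.18$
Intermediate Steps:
$g = -15$
$S{\left(M,I \right)} = \frac{1}{- \frac{1}{4} + M}$
$\left(S{\left(-12,8 \right)} + g\right) \left(-39\right) = \left(\frac{4}{-1 + 4 \left(-12\right)} - 15\right) \left(-39\right) = \left(\frac{4}{-1 - 48} - 15\right) \left(-39\right) = \left(\frac{4}{-49} - 15\right) \left(-39\right) = \left(4 \left(- \frac{1}{49}\right) - 15\right) \left(-39\right) = \left(- \frac{4}{49} - 15\right) \left(-39\right) = \left(- \frac{739}{49}\right) \left(-39\right) = \frac{28821}{49}$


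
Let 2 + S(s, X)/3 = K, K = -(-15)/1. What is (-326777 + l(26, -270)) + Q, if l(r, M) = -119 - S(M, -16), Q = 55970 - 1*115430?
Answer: -386395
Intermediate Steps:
K = 15 (K = -(-15) = -5*(-3) = 15)
S(s, X) = 39 (S(s, X) = -6 + 3*15 = -6 + 45 = 39)
Q = -59460 (Q = 55970 - 115430 = -59460)
l(r, M) = -158 (l(r, M) = -119 - 1*39 = -119 - 39 = -158)
(-326777 + l(26, -270)) + Q = (-326777 - 158) - 59460 = -326935 - 59460 = -386395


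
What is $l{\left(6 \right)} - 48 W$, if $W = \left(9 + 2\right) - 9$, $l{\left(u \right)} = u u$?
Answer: $-60$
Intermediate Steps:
$l{\left(u \right)} = u^{2}$
$W = 2$ ($W = 11 - 9 = 2$)
$l{\left(6 \right)} - 48 W = 6^{2} - 96 = 36 - 96 = -60$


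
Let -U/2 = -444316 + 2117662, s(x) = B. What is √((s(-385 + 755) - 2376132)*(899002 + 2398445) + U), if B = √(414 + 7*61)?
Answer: I*√7835077055733 ≈ 2.7991e+6*I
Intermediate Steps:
B = 29 (B = √(414 + 427) = √841 = 29)
s(x) = 29
U = -3346692 (U = -2*(-444316 + 2117662) = -2*1673346 = -3346692)
√((s(-385 + 755) - 2376132)*(899002 + 2398445) + U) = √((29 - 2376132)*(899002 + 2398445) - 3346692) = √(-2376103*3297447 - 3346692) = √(-7835073709041 - 3346692) = √(-7835077055733) = I*√7835077055733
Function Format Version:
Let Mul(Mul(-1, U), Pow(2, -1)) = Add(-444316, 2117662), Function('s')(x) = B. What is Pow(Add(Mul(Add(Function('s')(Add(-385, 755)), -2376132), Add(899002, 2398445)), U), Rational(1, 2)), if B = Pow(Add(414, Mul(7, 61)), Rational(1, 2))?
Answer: Mul(I, Pow(7835077055733, Rational(1, 2))) ≈ Mul(2.7991e+6, I)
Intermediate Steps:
B = 29 (B = Pow(Add(414, 427), Rational(1, 2)) = Pow(841, Rational(1, 2)) = 29)
Function('s')(x) = 29
U = -3346692 (U = Mul(-2, Add(-444316, 2117662)) = Mul(-2, 1673346) = -3346692)
Pow(Add(Mul(Add(Function('s')(Add(-385, 755)), -2376132), Add(899002, 2398445)), U), Rational(1, 2)) = Pow(Add(Mul(Add(29, -2376132), Add(899002, 2398445)), -3346692), Rational(1, 2)) = Pow(Add(Mul(-2376103, 3297447), -3346692), Rational(1, 2)) = Pow(Add(-7835073709041, -3346692), Rational(1, 2)) = Pow(-7835077055733, Rational(1, 2)) = Mul(I, Pow(7835077055733, Rational(1, 2)))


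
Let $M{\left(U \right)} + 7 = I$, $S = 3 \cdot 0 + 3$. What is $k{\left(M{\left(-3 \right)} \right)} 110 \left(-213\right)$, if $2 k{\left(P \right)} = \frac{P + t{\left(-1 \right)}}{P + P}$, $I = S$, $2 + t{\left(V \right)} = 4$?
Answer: $- \frac{11715}{4} \approx -2928.8$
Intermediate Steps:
$t{\left(V \right)} = 2$ ($t{\left(V \right)} = -2 + 4 = 2$)
$S = 3$ ($S = 0 + 3 = 3$)
$I = 3$
$M{\left(U \right)} = -4$ ($M{\left(U \right)} = -7 + 3 = -4$)
$k{\left(P \right)} = \frac{2 + P}{4 P}$ ($k{\left(P \right)} = \frac{\left(P + 2\right) \frac{1}{P + P}}{2} = \frac{\left(2 + P\right) \frac{1}{2 P}}{2} = \frac{\frac{1}{2} \frac{1}{P} \left(2 + P\right)}{2} = \frac{2 + P}{4 P}$)
$k{\left(M{\left(-3 \right)} \right)} 110 \left(-213\right) = \frac{2 - 4}{4 \left(-4\right)} 110 \left(-213\right) = \frac{1}{4} \left(- \frac{1}{4}\right) \left(-2\right) 110 \left(-213\right) = \frac{1}{8} \cdot 110 \left(-213\right) = \frac{55}{4} \left(-213\right) = - \frac{11715}{4}$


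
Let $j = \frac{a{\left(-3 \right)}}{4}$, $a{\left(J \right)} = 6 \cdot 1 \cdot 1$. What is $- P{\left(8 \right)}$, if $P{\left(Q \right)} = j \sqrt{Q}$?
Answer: $- 3 \sqrt{2} \approx -4.2426$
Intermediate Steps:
$a{\left(J \right)} = 6$ ($a{\left(J \right)} = 6 \cdot 1 = 6$)
$j = \frac{3}{2}$ ($j = \frac{6}{4} = 6 \cdot \frac{1}{4} = \frac{3}{2} \approx 1.5$)
$P{\left(Q \right)} = \frac{3 \sqrt{Q}}{2}$
$- P{\left(8 \right)} = - \frac{3 \sqrt{8}}{2} = - \frac{3 \cdot 2 \sqrt{2}}{2} = - 3 \sqrt{2}$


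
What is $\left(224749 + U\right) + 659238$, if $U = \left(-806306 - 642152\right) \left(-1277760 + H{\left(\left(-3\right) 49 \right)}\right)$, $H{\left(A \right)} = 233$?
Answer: $1850445087353$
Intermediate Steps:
$U = 1850444203366$ ($U = \left(-806306 - 642152\right) \left(-1277760 + 233\right) = \left(-1448458\right) \left(-1277527\right) = 1850444203366$)
$\left(224749 + U\right) + 659238 = \left(224749 + 1850444203366\right) + 659238 = 1850444428115 + 659238 = 1850445087353$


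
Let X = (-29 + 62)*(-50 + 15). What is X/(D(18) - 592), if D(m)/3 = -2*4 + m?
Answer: 1155/562 ≈ 2.0552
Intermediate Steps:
D(m) = -24 + 3*m (D(m) = 3*(-2*4 + m) = 3*(-8 + m) = -24 + 3*m)
X = -1155 (X = 33*(-35) = -1155)
X/(D(18) - 592) = -1155/((-24 + 3*18) - 592) = -1155/((-24 + 54) - 592) = -1155/(30 - 592) = -1155/(-562) = -1155*(-1/562) = 1155/562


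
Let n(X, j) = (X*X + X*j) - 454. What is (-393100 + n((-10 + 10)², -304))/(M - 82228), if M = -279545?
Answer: 393554/361773 ≈ 1.0878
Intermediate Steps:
n(X, j) = -454 + X² + X*j (n(X, j) = (X² + X*j) - 454 = -454 + X² + X*j)
(-393100 + n((-10 + 10)², -304))/(M - 82228) = (-393100 + (-454 + ((-10 + 10)²)² + (-10 + 10)²*(-304)))/(-279545 - 82228) = (-393100 + (-454 + (0²)² + 0²*(-304)))/(-361773) = (-393100 + (-454 + 0² + 0*(-304)))*(-1/361773) = (-393100 + (-454 + 0 + 0))*(-1/361773) = (-393100 - 454)*(-1/361773) = -393554*(-1/361773) = 393554/361773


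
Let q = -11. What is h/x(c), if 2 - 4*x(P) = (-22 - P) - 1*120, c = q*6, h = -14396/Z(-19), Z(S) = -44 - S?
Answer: 28792/975 ≈ 29.530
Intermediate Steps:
h = 14396/25 (h = -14396/(-44 - 1*(-19)) = -14396/(-44 + 19) = -14396/(-25) = -14396*(-1/25) = 14396/25 ≈ 575.84)
c = -66 (c = -11*6 = -66)
x(P) = 36 + P/4 (x(P) = ½ - ((-22 - P) - 1*120)/4 = ½ - ((-22 - P) - 120)/4 = ½ - (-142 - P)/4 = ½ + (71/2 + P/4) = 36 + P/4)
h/x(c) = 14396/(25*(36 + (¼)*(-66))) = 14396/(25*(36 - 33/2)) = 14396/(25*(39/2)) = (14396/25)*(2/39) = 28792/975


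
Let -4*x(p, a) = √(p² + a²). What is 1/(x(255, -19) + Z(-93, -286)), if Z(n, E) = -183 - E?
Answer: 824/52179 + 2*√65386/52179 ≈ 0.025593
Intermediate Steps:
x(p, a) = -√(a² + p²)/4 (x(p, a) = -√(p² + a²)/4 = -√(a² + p²)/4)
1/(x(255, -19) + Z(-93, -286)) = 1/(-√((-19)² + 255²)/4 + (-183 - 1*(-286))) = 1/(-√(361 + 65025)/4 + (-183 + 286)) = 1/(-√65386/4 + 103) = 1/(103 - √65386/4)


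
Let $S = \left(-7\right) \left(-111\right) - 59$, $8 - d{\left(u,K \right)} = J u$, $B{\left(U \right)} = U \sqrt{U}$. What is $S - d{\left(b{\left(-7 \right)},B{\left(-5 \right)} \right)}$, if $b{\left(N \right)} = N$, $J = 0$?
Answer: $710$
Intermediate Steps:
$B{\left(U \right)} = U^{\frac{3}{2}}$
$d{\left(u,K \right)} = 8$ ($d{\left(u,K \right)} = 8 - 0 u = 8 - 0 = 8 + 0 = 8$)
$S = 718$ ($S = 777 - 59 = 718$)
$S - d{\left(b{\left(-7 \right)},B{\left(-5 \right)} \right)} = 718 - 8 = 710$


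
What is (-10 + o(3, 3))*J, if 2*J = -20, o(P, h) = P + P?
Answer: 40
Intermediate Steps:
o(P, h) = 2*P
J = -10 (J = (½)*(-20) = -10)
(-10 + o(3, 3))*J = (-10 + 2*3)*(-10) = (-10 + 6)*(-10) = -4*(-10) = 40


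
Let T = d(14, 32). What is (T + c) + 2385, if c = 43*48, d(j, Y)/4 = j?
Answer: 4505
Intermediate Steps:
d(j, Y) = 4*j
T = 56 (T = 4*14 = 56)
c = 2064
(T + c) + 2385 = (56 + 2064) + 2385 = 2120 + 2385 = 4505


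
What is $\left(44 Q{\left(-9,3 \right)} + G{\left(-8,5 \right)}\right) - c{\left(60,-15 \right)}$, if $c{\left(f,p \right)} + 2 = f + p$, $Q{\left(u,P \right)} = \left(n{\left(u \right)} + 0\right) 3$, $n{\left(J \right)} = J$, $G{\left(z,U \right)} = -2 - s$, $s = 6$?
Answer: $-1239$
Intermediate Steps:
$G{\left(z,U \right)} = -8$ ($G{\left(z,U \right)} = -2 - 6 = -8$)
$Q{\left(u,P \right)} = 3 u$ ($Q{\left(u,P \right)} = \left(u + 0\right) 3 = u 3 = 3 u$)
$c{\left(f,p \right)} = -2 + f + p$ ($c{\left(f,p \right)} = -2 + \left(f + p\right) = -2 + f + p$)
$\left(44 Q{\left(-9,3 \right)} + G{\left(-8,5 \right)}\right) - c{\left(60,-15 \right)} = \left(44 \cdot 3 \left(-9\right) - 8\right) - \left(-2 + 60 - 15\right) = \left(44 \left(-27\right) - 8\right) - 43 = \left(-1188 - 8\right) - 43 = -1196 - 43 = -1239$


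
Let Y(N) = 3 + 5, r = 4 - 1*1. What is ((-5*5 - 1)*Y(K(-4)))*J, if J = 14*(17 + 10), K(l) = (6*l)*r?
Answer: -78624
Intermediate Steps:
r = 3 (r = 4 - 1 = 3)
K(l) = 18*l (K(l) = (6*l)*3 = 18*l)
Y(N) = 8
J = 378 (J = 14*27 = 378)
((-5*5 - 1)*Y(K(-4)))*J = ((-5*5 - 1)*8)*378 = ((-25 - 1)*8)*378 = -26*8*378 = -208*378 = -78624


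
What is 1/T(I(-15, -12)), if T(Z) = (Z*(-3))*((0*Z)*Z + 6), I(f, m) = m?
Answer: 1/216 ≈ 0.0046296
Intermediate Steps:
T(Z) = -18*Z (T(Z) = (-3*Z)*(0*Z + 6) = (-3*Z)*(0 + 6) = -3*Z*6 = -18*Z)
1/T(I(-15, -12)) = 1/(-18*(-12)) = 1/216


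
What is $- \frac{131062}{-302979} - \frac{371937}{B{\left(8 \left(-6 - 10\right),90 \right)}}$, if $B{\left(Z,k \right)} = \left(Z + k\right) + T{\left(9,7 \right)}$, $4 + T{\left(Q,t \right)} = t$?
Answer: $\frac{112693687493}{10604265} \approx 10627.0$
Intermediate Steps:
$T{\left(Q,t \right)} = -4 + t$
$B{\left(Z,k \right)} = 3 + Z + k$ ($B{\left(Z,k \right)} = \left(Z + k\right) + \left(-4 + 7\right) = \left(Z + k\right) + 3 = 3 + Z + k$)
$- \frac{131062}{-302979} - \frac{371937}{B{\left(8 \left(-6 - 10\right),90 \right)}} = - \frac{131062}{-302979} - \frac{371937}{3 + 8 \left(-6 - 10\right) + 90} = \left(-131062\right) \left(- \frac{1}{302979}\right) - \frac{371937}{3 + 8 \left(-16\right) + 90} = \frac{131062}{302979} - \frac{371937}{3 - 128 + 90} = \frac{131062}{302979} - \frac{371937}{-35} = \frac{131062}{302979} - - \frac{371937}{35} = \frac{131062}{302979} + \frac{371937}{35} = \frac{112693687493}{10604265}$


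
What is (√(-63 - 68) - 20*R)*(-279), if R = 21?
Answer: 117180 - 279*I*√131 ≈ 1.1718e+5 - 3193.3*I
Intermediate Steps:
(√(-63 - 68) - 20*R)*(-279) = (√(-63 - 68) - 20*21)*(-279) = (√(-131) - 420)*(-279) = (I*√131 - 420)*(-279) = (-420 + I*√131)*(-279) = 117180 - 279*I*√131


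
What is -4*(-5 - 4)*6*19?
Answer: 4104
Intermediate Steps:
-4*(-5 - 4)*6*19 = -(-36)*6*19 = -4*(-54)*19 = 216*19 = 4104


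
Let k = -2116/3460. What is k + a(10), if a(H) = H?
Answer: 8121/865 ≈ 9.3884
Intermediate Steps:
k = -529/865 (k = -2116*1/3460 = -529/865 ≈ -0.61156)
k + a(10) = -529/865 + 10 = 8121/865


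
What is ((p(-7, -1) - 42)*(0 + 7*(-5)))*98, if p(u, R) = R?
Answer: 147490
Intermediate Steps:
((p(-7, -1) - 42)*(0 + 7*(-5)))*98 = ((-1 - 42)*(0 + 7*(-5)))*98 = -43*(0 - 35)*98 = -43*(-35)*98 = 1505*98 = 147490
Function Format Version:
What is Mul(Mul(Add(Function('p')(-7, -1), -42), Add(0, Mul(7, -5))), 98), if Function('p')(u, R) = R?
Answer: 147490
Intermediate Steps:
Mul(Mul(Add(Function('p')(-7, -1), -42), Add(0, Mul(7, -5))), 98) = Mul(Mul(Add(-1, -42), Add(0, Mul(7, -5))), 98) = Mul(Mul(-43, Add(0, -35)), 98) = Mul(Mul(-43, -35), 98) = Mul(1505, 98) = 147490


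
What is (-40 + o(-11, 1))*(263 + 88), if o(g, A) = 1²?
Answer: -13689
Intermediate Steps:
o(g, A) = 1
(-40 + o(-11, 1))*(263 + 88) = (-40 + 1)*(263 + 88) = -39*351 = -13689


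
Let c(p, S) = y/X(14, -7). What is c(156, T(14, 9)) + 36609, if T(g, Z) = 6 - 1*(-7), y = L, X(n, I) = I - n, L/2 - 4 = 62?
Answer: 256219/7 ≈ 36603.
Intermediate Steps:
L = 132 (L = 8 + 2*62 = 8 + 124 = 132)
y = 132
T(g, Z) = 13 (T(g, Z) = 6 + 7 = 13)
c(p, S) = -44/7 (c(p, S) = 132/(-7 - 1*14) = 132/(-7 - 14) = 132/(-21) = 132*(-1/21) = -44/7)
c(156, T(14, 9)) + 36609 = -44/7 + 36609 = 256219/7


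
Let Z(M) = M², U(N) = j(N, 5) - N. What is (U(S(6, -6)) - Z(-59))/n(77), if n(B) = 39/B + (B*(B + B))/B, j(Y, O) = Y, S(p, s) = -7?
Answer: -268037/11897 ≈ -22.530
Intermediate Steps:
U(N) = 0 (U(N) = N - N = 0)
n(B) = 2*B + 39/B (n(B) = 39/B + (B*(2*B))/B = 39/B + (2*B²)/B = 39/B + 2*B = 2*B + 39/B)
(U(S(6, -6)) - Z(-59))/n(77) = (0 - 1*(-59)²)/(2*77 + 39/77) = (0 - 1*3481)/(154 + 39*(1/77)) = (0 - 3481)/(154 + 39/77) = -3481/11897/77 = -3481*77/11897 = -268037/11897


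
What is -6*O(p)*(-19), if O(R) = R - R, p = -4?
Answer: 0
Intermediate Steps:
O(R) = 0
-6*O(p)*(-19) = -6*0*(-19) = 0*(-19) = 0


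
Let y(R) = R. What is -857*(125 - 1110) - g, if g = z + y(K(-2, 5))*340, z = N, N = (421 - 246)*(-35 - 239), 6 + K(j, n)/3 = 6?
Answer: 892095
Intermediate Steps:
K(j, n) = 0 (K(j, n) = -18 + 3*6 = -18 + 18 = 0)
N = -47950 (N = 175*(-274) = -47950)
z = -47950
g = -47950 (g = -47950 + 0*340 = -47950 + 0 = -47950)
-857*(125 - 1110) - g = -857*(125 - 1110) - 1*(-47950) = -857*(-985) + 47950 = 844145 + 47950 = 892095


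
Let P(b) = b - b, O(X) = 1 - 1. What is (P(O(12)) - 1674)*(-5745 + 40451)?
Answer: -58097844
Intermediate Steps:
O(X) = 0
P(b) = 0
(P(O(12)) - 1674)*(-5745 + 40451) = (0 - 1674)*(-5745 + 40451) = -1674*34706 = -58097844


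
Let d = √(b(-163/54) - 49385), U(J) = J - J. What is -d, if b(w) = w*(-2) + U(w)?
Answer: -4*I*√249981/9 ≈ -222.21*I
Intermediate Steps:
U(J) = 0
b(w) = -2*w (b(w) = w*(-2) + 0 = -2*w + 0 = -2*w)
d = 4*I*√249981/9 (d = √(-(-326)/54 - 49385) = √(-2*(-163/54) - 49385) = √(163/27 - 49385) = √(-1333232/27) = 4*I*√249981/9 ≈ 222.21*I)
-d = -4*I*√249981/9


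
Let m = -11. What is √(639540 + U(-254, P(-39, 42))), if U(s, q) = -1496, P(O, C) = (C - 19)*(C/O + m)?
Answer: 2*√159511 ≈ 798.78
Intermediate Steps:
P(O, C) = (-19 + C)*(-11 + C/O) (P(O, C) = (C - 19)*(C/O - 11) = (-19 + C)*(-11 + C/O))
√(639540 + U(-254, P(-39, 42))) = √(639540 - 1496) = √638044 = 2*√159511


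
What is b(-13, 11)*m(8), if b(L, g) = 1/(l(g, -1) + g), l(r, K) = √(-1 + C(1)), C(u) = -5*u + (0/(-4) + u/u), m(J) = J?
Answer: 44/63 - 4*I*√5/63 ≈ 0.69841 - 0.14197*I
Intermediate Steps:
C(u) = 1 - 5*u (C(u) = -5*u + (0*(-¼) + 1) = -5*u + (0 + 1) = -5*u + 1 = 1 - 5*u)
l(r, K) = I*√5 (l(r, K) = √(-1 + (1 - 5*1)) = √(-1 + (1 - 5)) = √(-1 - 4) = √(-5) = I*√5)
b(L, g) = 1/(g + I*√5) (b(L, g) = 1/(I*√5 + g) = 1/(g + I*√5))
b(-13, 11)*m(8) = 8/(11 + I*√5)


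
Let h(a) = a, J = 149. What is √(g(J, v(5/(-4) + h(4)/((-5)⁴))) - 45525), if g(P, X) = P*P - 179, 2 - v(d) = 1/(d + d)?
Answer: I*√23503 ≈ 153.31*I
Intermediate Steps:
v(d) = 2 - 1/(2*d) (v(d) = 2 - 1/(d + d) = 2 - 1/(2*d))
g(P, X) = -179 + P² (g(P, X) = P² - 179 = -179 + P²)
√(g(J, v(5/(-4) + h(4)/((-5)⁴))) - 45525) = √((-179 + 149²) - 45525) = √((-179 + 22201) - 45525) = √(22022 - 45525) = √(-23503) = I*√23503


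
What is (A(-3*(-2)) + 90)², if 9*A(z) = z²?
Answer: 8836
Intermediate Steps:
A(z) = z²/9
(A(-3*(-2)) + 90)² = ((-3*(-2))²/9 + 90)² = ((⅑)*6² + 90)² = ((⅑)*36 + 90)² = (4 + 90)² = 94² = 8836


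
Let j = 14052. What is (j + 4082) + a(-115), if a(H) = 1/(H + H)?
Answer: 4170819/230 ≈ 18134.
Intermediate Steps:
a(H) = 1/(2*H)
(j + 4082) + a(-115) = (14052 + 4082) + (½)/(-115) = 18134 + (½)*(-1/115) = 18134 - 1/230 = 4170819/230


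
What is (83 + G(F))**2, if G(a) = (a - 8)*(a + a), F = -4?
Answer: 32041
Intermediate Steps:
G(a) = 2*a*(-8 + a) (G(a) = (-8 + a)*(2*a) = 2*a*(-8 + a))
(83 + G(F))**2 = (83 + 2*(-4)*(-8 - 4))**2 = (83 + 2*(-4)*(-12))**2 = (83 + 96)**2 = 179**2 = 32041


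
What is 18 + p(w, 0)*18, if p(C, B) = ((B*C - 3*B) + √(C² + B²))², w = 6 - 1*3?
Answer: 180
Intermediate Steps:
w = 3 (w = 6 - 3 = 3)
p(C, B) = (√(B² + C²) - 3*B + B*C)² (p(C, B) = ((-3*B + B*C) + √(B² + C²))² = (√(B² + C²) - 3*B + B*C)²)
18 + p(w, 0)*18 = 18 + (√(0² + 3²) - 3*0 + 0*3)²*18 = 18 + (√(0 + 9) + 0 + 0)²*18 = 18 + (√9 + 0 + 0)²*18 = 18 + (3 + 0 + 0)²*18 = 18 + 3²*18 = 18 + 9*18 = 18 + 162 = 180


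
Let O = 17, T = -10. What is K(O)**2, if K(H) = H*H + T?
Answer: 77841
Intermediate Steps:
K(H) = -10 + H**2 (K(H) = H*H - 10 = H**2 - 10 = -10 + H**2)
K(O)**2 = (-10 + 17**2)**2 = (-10 + 289)**2 = 279**2 = 77841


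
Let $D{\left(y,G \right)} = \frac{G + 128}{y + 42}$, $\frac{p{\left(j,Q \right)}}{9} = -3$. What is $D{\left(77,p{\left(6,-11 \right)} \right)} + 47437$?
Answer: $\frac{5645104}{119} \approx 47438.0$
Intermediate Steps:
$p{\left(j,Q \right)} = -27$ ($p{\left(j,Q \right)} = 9 \left(-3\right) = -27$)
$D{\left(y,G \right)} = \frac{128 + G}{42 + y}$
$D{\left(77,p{\left(6,-11 \right)} \right)} + 47437 = \frac{128 - 27}{42 + 77} + 47437 = \frac{1}{119} \cdot 101 + 47437 = \frac{101}{119} + 47437 = \frac{5645104}{119}$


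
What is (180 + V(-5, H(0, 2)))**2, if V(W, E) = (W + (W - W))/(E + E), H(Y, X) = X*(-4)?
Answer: 8323225/256 ≈ 32513.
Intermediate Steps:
H(Y, X) = -4*X
V(W, E) = W/(2*E) (V(W, E) = (W + 0)/((2*E)) = W*(1/(2*E)) = W/(2*E))
(180 + V(-5, H(0, 2)))**2 = (180 + (1/2)*(-5)/(-4*2))**2 = (180 + (1/2)*(-5)/(-8))**2 = (180 + (1/2)*(-5)*(-1/8))**2 = (180 + 5/16)**2 = (2885/16)**2 = 8323225/256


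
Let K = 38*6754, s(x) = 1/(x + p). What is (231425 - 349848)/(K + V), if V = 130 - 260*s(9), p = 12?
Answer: -2486883/5392162 ≈ -0.46120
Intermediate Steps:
s(x) = 1/(12 + x) (s(x) = 1/(x + 12) = 1/(12 + x))
K = 256652
V = 2470/21 (V = 130 - 260/(12 + 9) = 130 - 260/21 = 2470/21 ≈ 117.62)
(231425 - 349848)/(K + V) = (231425 - 349848)/(256652 + 2470/21) = -118423/5392162/21 = -118423*21/5392162 = -2486883/5392162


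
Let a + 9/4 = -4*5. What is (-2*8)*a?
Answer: 356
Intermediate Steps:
a = -89/4 (a = -9/4 - 4*5 = -9/4 - 20 = -89/4 ≈ -22.250)
(-2*8)*a = -2*8*(-89/4) = -16*(-89/4) = 356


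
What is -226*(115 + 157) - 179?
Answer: -61651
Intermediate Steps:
-226*(115 + 157) - 179 = -226*272 - 179 = -61472 - 179 = -61651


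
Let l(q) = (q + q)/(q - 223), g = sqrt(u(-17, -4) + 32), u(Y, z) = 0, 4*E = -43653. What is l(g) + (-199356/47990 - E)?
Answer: 52035487335311/4769918060 - 1784*sqrt(2)/49697 ≈ 10909.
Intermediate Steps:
E = -43653/4 (E = (1/4)*(-43653) = -43653/4 ≈ -10913.)
g = 4*sqrt(2) (g = sqrt(0 + 32) = sqrt(32) = 4*sqrt(2) ≈ 5.6569)
l(q) = 2*q/(-223 + q) (l(q) = (2*q)/(-223 + q) = 2*q/(-223 + q))
l(g) + (-199356/47990 - E) = 2*(4*sqrt(2))/(-223 + 4*sqrt(2)) + (-199356/47990 - 1*(-43653/4)) = 8*sqrt(2)/(-223 + 4*sqrt(2)) + (-199356*1/47990 + 43653/4) = 8*sqrt(2)/(-223 + 4*sqrt(2)) + (-99678/23995 + 43653/4) = 8*sqrt(2)/(-223 + 4*sqrt(2)) + 1047055023/95980 = 1047055023/95980 + 8*sqrt(2)/(-223 + 4*sqrt(2))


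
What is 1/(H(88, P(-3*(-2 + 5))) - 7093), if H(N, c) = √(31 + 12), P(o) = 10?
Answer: -7093/50310606 - √43/50310606 ≈ -0.00014111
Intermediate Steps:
H(N, c) = √43
1/(H(88, P(-3*(-2 + 5))) - 7093) = 1/(√43 - 7093) = 1/(-7093 + √43)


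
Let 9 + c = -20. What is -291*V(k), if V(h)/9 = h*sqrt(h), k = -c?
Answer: -75951*sqrt(29) ≈ -4.0901e+5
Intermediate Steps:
c = -29 (c = -9 - 20 = -29)
k = 29 (k = -1*(-29) = 29)
V(h) = 9*h**(3/2) (V(h) = 9*(h*sqrt(h)) = 9*h**(3/2))
-291*V(k) = -2619*29**(3/2) = -2619*29*sqrt(29) = -75951*sqrt(29)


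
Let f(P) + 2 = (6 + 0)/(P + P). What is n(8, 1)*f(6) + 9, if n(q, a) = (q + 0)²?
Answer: -87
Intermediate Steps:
f(P) = -2 + 3/P (f(P) = -2 + (6 + 0)/(P + P) = -2 + 6/((2*P)) = -2 + 6*(1/(2*P)) = -2 + 3/P)
n(q, a) = q²
n(8, 1)*f(6) + 9 = 8²*(-2 + 3/6) + 9 = 64*(-2 + 3*(⅙)) + 9 = 64*(-2 + ½) + 9 = 64*(-3/2) + 9 = -96 + 9 = -87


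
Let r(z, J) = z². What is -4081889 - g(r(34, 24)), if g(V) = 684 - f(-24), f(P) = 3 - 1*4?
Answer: -4082574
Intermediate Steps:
f(P) = -1 (f(P) = 3 - 4 = -1)
g(V) = 685 (g(V) = 684 - 1*(-1) = 684 + 1 = 685)
-4081889 - g(r(34, 24)) = -4081889 - 1*685 = -4081889 - 685 = -4082574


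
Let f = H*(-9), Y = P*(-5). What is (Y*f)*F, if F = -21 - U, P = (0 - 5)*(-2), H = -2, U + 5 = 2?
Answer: 16200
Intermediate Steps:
U = -3 (U = -5 + 2 = -3)
P = 10 (P = -5*(-2) = 10)
Y = -50 (Y = 10*(-5) = -50)
f = 18 (f = -2*(-9) = 18)
F = -18 (F = -21 - 1*(-3) = -21 + 3 = -18)
(Y*f)*F = -50*18*(-18) = -900*(-18) = 16200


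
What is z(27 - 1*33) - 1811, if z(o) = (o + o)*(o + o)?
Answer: -1667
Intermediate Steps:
z(o) = 4*o² (z(o) = (2*o)*(2*o) = 4*o²)
z(27 - 1*33) - 1811 = 4*(27 - 1*33)² - 1811 = 4*(27 - 33)² - 1811 = 4*(-6)² - 1811 = 4*36 - 1811 = 144 - 1811 = -1667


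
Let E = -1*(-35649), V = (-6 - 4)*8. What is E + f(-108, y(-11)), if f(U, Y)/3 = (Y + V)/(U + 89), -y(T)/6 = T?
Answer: 677373/19 ≈ 35651.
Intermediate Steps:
V = -80 (V = -10*8 = -80)
y(T) = -6*T
E = 35649
f(U, Y) = 3*(-80 + Y)/(89 + U) (f(U, Y) = 3*((Y - 80)/(U + 89)) = 3*((-80 + Y)/(89 + U)) = 3*(-80 + Y)/(89 + U))
E + f(-108, y(-11)) = 35649 + 3*(-80 - 6*(-11))/(89 - 108) = 35649 + 3*(-80 + 66)/(-19) = 35649 + 3*(-1/19)*(-14) = 35649 + 42/19 = 677373/19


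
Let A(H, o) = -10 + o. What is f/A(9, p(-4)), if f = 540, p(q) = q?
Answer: -270/7 ≈ -38.571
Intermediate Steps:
f/A(9, p(-4)) = 540/(-10 - 4) = 540/(-14) = 540*(-1/14) = -270/7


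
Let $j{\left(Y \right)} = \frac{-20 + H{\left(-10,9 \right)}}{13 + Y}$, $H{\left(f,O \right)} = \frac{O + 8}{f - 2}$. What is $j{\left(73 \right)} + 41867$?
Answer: $\frac{43206487}{1032} \approx 41867.0$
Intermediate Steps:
$H{\left(f,O \right)} = \frac{8 + O}{-2 + f}$
$j{\left(Y \right)} = - \frac{257}{12 \left(13 + Y\right)}$ ($j{\left(Y \right)} = \frac{-20 + \frac{8 + 9}{-2 - 10}}{13 + Y} = \frac{-20 + \frac{1}{-12} \cdot 17}{13 + Y} = \frac{-20 - \frac{17}{12}}{13 + Y} = - \frac{257}{12 \left(13 + Y\right)}$)
$j{\left(73 \right)} + 41867 = - \frac{257}{156 + 12 \cdot 73} + 41867 = - \frac{257}{156 + 876} + 41867 = - \frac{257}{1032} + 41867 = \frac{43206487}{1032}$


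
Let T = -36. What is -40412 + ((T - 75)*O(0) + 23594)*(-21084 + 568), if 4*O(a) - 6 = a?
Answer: -480679002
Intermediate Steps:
O(a) = 3/2 + a/4
-40412 + ((T - 75)*O(0) + 23594)*(-21084 + 568) = -40412 + ((-36 - 75)*(3/2 + (¼)*0) + 23594)*(-21084 + 568) = -40412 + (-111*(3/2 + 0) + 23594)*(-20516) = -40412 + (-111*3/2 + 23594)*(-20516) = -40412 + (-333/2 + 23594)*(-20516) = -40412 + (46855/2)*(-20516) = -40412 - 480638590 = -480679002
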